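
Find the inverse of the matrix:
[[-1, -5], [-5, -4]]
[[4/21, -5/21], [-5/21, 1/21]]

For [[a,b],[c,d]], inverse = (1/det)·[[d,-b],[-c,a]]
det = -1·-4 - -5·-5 = -21
Inverse = (1/-21)·[[-4, 5], [5, -1]]
        = [[4/21, -5/21], [-5/21, 1/21]]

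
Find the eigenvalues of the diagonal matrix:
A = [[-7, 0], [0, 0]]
λ₁ = -7, λ₂ = 0

The characteristic polynomial of A is det(A - λI) = (-7 - λ)(0 - λ) = 0.
The roots are λ = -7 and λ = 0, so the eigenvalues are the diagonal entries.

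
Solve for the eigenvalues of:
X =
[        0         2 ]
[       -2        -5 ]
λ = -4, -1

Solve det(X - λI) = 0. For a 2×2 matrix the characteristic equation is λ² - (trace)λ + det = 0.
trace(X) = a + d = 0 - 5 = -5.
det(X) = a*d - b*c = (0)*(-5) - (2)*(-2) = 0 + 4 = 4.
Characteristic equation: λ² - (-5)λ + (4) = 0.
Discriminant = (-5)² - 4*(4) = 25 - 16 = 9.
λ = (-5 ± √9) / 2 = (-5 ± 3) / 2 = -4, -1.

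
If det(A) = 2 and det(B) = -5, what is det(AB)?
-10

Use the multiplicative property of determinants: det(AB) = det(A)*det(B).
det(AB) = (2)*(-5) = -10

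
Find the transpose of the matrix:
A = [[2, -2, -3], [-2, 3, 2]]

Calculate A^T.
[[2, -2], [-2, 3], [-3, 2]]

The transpose sends entry (i,j) to (j,i); rows become columns.
Row 0 of A: [2, -2, -3] -> column 0 of A^T.
Row 1 of A: [-2, 3, 2] -> column 1 of A^T.
A^T = [[2, -2], [-2, 3], [-3, 2]]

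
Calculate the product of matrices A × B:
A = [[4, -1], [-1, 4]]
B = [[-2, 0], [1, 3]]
[[-9, -3], [6, 12]]

Matrix multiplication:
C[0][0] = 4×-2 + -1×1 = -9
C[0][1] = 4×0 + -1×3 = -3
C[1][0] = -1×-2 + 4×1 = 6
C[1][1] = -1×0 + 4×3 = 12
Result: [[-9, -3], [6, 12]]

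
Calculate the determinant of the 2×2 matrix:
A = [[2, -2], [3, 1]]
8

For A = [[a, b], [c, d]], det(A) = a*d - b*c.
det(A) = (2)*(1) - (-2)*(3) = 2 - -6 = 8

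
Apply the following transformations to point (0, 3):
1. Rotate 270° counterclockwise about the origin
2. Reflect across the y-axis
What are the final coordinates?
(-3, 0)

Step 1: Rotate 270° → (3, 0)
Step 2: Reflect across the y-axis → (-3, 0)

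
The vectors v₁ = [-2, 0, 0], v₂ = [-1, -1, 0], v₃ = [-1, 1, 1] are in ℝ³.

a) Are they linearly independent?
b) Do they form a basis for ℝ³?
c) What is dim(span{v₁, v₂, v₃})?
Yes independent, yes basis, dim = 3

Stack v₁, v₂, v₃ as rows of a 3×3 matrix.
[[-2, 0, 0]; [-1, -1, 0]; [-1, 1, 1]] is already lower triangular with nonzero diagonal entries (-2, -1, 1), so its determinant is the product of the diagonal entries, det = (-2)·(-1)·(1) = 2 ≠ 0, and the rows are linearly independent.
Three linearly independent vectors in ℝ³ form a basis for ℝ³, so dim(span{v₁,v₂,v₃}) = 3.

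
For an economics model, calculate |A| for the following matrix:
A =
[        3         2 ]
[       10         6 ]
det(A) = -2

For a 2×2 matrix [[a, b], [c, d]], det = a*d - b*c.
det(A) = (3)*(6) - (2)*(10) = 18 - 20 = -2.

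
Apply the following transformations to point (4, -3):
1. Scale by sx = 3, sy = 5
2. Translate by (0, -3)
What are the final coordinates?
(12, -18)

Step 1: Scale (4, -3) by (sx, sy) = (3, 5) → (12, -15)
Step 2: Translate by (0, -3) → (12, -18)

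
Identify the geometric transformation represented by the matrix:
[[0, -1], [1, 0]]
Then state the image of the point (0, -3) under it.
rotation by 90° counterclockwise; image of (0, -3) is (3, 0)

This matches the form [[cos θ, -sin θ], [sin θ, cos θ]] of a rotation matrix; reading off cos θ and sin θ gives the angle.
The matrix [[0, -1], [1, 0]] represents: rotation by 90° counterclockwise.
Applying it to (0, -3): [0·0 + -1·-3, 1·0 + 0·-3] = (3, 0).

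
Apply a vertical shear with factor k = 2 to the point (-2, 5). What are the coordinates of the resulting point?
(-2, 1)

Shear matrix for vertical shear with factor k = 2:
[[1, 0], [2, 1]]
Result: (-2, 5) → (-2, 1)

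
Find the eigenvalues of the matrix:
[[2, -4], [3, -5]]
λ = -2 and λ = -1

Characteristic equation: det(A - λI) = 0
λ² - (trace)λ + (det) = 0
λ² - (-3)λ + (2) = 0
λ² + 3λ + 2 = 0
Solving: λ = -2, -1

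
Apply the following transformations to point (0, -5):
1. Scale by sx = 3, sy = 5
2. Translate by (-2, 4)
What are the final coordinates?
(-2, -21)

Step 1: Scale (0, -5) by (sx, sy) = (3, 5) → (0, -25)
Step 2: Translate by (-2, 4) → (-2, -21)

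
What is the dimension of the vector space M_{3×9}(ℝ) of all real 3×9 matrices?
Dimension = 27

A real 3×9 matrix is determined by its 3·9 = 27 independent entries.
A standard basis is {E_ij : 1 ≤ i ≤ 3, 1 ≤ j ≤ 9}, where E_ij has a 1 in position (i, j) and 0 elsewhere — there are 27 such matrices, and they are linearly independent and span M_{3×9}(ℝ).
Therefore dim(M_{3×9}(ℝ)) = 27.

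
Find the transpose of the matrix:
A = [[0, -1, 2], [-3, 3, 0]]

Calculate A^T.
[[0, -3], [-1, 3], [2, 0]]

The transpose sends entry (i,j) to (j,i); rows become columns.
Row 0 of A: [0, -1, 2] -> column 0 of A^T.
Row 1 of A: [-3, 3, 0] -> column 1 of A^T.
A^T = [[0, -3], [-1, 3], [2, 0]]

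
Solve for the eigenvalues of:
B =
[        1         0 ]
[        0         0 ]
λ = 0, 1

Solve det(B - λI) = 0. For a 2×2 matrix the characteristic equation is λ² - (trace)λ + det = 0.
trace(B) = a + d = 1 + 0 = 1.
det(B) = a*d - b*c = (1)*(0) - (0)*(0) = 0 - 0 = 0.
Characteristic equation: λ² - (1)λ + (0) = 0.
Discriminant = (1)² - 4*(0) = 1 - 0 = 1.
λ = (1 ± √1) / 2 = (1 ± 1) / 2 = 0, 1.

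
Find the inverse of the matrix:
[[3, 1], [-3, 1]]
[[1/6, -1/6], [1/2, 1/2]]

For [[a,b],[c,d]], inverse = (1/det)·[[d,-b],[-c,a]]
det = 3·1 - 1·-3 = 6
Inverse = (1/6)·[[1, -1], [3, 3]]
        = [[1/6, -1/6], [1/2, 1/2]]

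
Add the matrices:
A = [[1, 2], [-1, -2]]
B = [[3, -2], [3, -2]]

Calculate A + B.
[[4, 0], [2, -4]]

Add corresponding elements:
(1)+(3)=4
(2)+(-2)=0
(-1)+(3)=2
(-2)+(-2)=-4
A + B = [[4, 0], [2, -4]]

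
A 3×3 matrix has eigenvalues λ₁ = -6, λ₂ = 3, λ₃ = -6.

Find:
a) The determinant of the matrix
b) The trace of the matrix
det = 108, trace = -9

Two standard eigenvalue identities:
- det(A) equals the product of the eigenvalues (counted with multiplicity).
- trace(A) equals the sum of the eigenvalues.
det(A) = (-6)*(3)*(-6) = 108.
trace(A) = -6 + 3 - 6 = -9.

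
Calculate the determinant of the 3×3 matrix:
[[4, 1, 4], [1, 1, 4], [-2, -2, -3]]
15

Expansion along first row:
det = 4·det([[1,4],[-2,-3]]) - 1·det([[1,4],[-2,-3]]) + 4·det([[1,1],[-2,-2]])
    = 4·(1·-3 - 4·-2) - 1·(1·-3 - 4·-2) + 4·(1·-2 - 1·-2)
    = 4·5 - 1·5 + 4·0
    = 20 + -5 + 0 = 15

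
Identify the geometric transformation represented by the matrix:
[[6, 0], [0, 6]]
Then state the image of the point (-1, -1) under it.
uniform scaling by factor 6; image of (-1, -1) is (-6, -6)

This is a diagonal matrix with equal entries 6, so it scales both axes by the same factor 6.
The matrix [[6, 0], [0, 6]] represents: uniform scaling by factor 6.
Applying it to (-1, -1): [6·-1 + 0·-1, 0·-1 + 6·-1] = (-6, -6).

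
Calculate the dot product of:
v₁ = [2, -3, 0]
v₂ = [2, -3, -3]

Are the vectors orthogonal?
13, No

The dot product is the sum of products of corresponding components.
v₁·v₂ = (2)*(2) + (-3)*(-3) + (0)*(-3) = 4 + 9 + 0 = 13.
Two vectors are orthogonal iff their dot product is 0; here the dot product is 13, so the vectors are not orthogonal.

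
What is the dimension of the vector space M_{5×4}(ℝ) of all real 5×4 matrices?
Dimension = 20

A real 5×4 matrix is determined by its 5·4 = 20 independent entries.
A standard basis is {E_ij : 1 ≤ i ≤ 5, 1 ≤ j ≤ 4}, where E_ij has a 1 in position (i, j) and 0 elsewhere — there are 20 such matrices, and they are linearly independent and span M_{5×4}(ℝ).
Therefore dim(M_{5×4}(ℝ)) = 20.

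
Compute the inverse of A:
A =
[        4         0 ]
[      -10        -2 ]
det(A) = -8
A⁻¹ =
[      1/4         0 ]
[     -5/4      -1/2 ]

For a 2×2 matrix A = [[a, b], [c, d]] with det(A) ≠ 0, A⁻¹ = (1/det(A)) * [[d, -b], [-c, a]].
det(A) = (4)*(-2) - (0)*(-10) = -8 - 0 = -8.
A⁻¹ = (1/-8) * [[-2, 0], [10, 4]].
Dividing each entry by -8 and reducing:
A⁻¹ =
[      1/4         0 ]
[     -5/4      -1/2 ]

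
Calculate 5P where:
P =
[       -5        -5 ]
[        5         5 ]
5P =
[      -25       -25 ]
[       25        25 ]

Scalar multiplication is elementwise: (5P)[i][j] = 5 * P[i][j].
  (5P)[0][0] = 5 * (-5) = -25
  (5P)[0][1] = 5 * (-5) = -25
  (5P)[1][0] = 5 * (5) = 25
  (5P)[1][1] = 5 * (5) = 25
5P =
[      -25       -25 ]
[       25        25 ]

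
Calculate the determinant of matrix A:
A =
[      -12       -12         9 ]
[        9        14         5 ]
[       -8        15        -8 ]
det(A) = 4083

Expand along row 0 (cofactor expansion): det(A) = a*(e*i - f*h) - b*(d*i - f*g) + c*(d*h - e*g), where the 3×3 is [[a, b, c], [d, e, f], [g, h, i]].
Minor M_00 = (14)*(-8) - (5)*(15) = -112 - 75 = -187.
Minor M_01 = (9)*(-8) - (5)*(-8) = -72 + 40 = -32.
Minor M_02 = (9)*(15) - (14)*(-8) = 135 + 112 = 247.
det(A) = (-12)*(-187) - (-12)*(-32) + (9)*(247) = 2244 - 384 + 2223 = 4083.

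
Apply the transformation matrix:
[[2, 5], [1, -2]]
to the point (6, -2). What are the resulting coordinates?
(2, 10)

Matrix multiplication:
[[2, 5], [1, -2]] × [6, -2]ᵀ
= [2×6 + 5×-2, 1×6 + -2×-2]ᵀ
= [2.0000, 10.0000]ᵀ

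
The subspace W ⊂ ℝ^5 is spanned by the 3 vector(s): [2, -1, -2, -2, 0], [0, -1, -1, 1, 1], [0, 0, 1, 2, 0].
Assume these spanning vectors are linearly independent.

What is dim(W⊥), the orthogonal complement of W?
dim(W⊥) = 2

For any subspace W of ℝ^n, dim(W) + dim(W⊥) = n (the whole-space dimension).
Here the given 3 vectors are linearly independent, so dim(W) = 3.
Thus dim(W⊥) = n - dim(W) = 5 - 3 = 2.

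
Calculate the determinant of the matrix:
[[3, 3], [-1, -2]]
-3

For a 2×2 matrix [[a, b], [c, d]], det = ad - bc
det = (3)(-2) - (3)(-1) = -6 - -3 = -3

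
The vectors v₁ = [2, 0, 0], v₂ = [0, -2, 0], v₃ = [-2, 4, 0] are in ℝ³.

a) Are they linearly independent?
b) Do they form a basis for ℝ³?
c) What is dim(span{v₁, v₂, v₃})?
Not independent, not a basis, dim(span) = 2

Check whether v₃ can be written as a linear combination of v₁ and v₂.
v₃ = (-1)·v₁ + (-2)·v₂ = [-2, 4, 0], so the three vectors are linearly dependent.
Thus they do not form a basis for ℝ³, and dim(span{v₁, v₂, v₃}) = 2 (spanned by v₁ and v₂).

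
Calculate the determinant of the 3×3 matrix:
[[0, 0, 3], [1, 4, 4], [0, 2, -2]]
6

Expansion along first row:
det = 0·det([[4,4],[2,-2]]) - 0·det([[1,4],[0,-2]]) + 3·det([[1,4],[0,2]])
    = 0·(4·-2 - 4·2) - 0·(1·-2 - 4·0) + 3·(1·2 - 4·0)
    = 0·-16 - 0·-2 + 3·2
    = 0 + 0 + 6 = 6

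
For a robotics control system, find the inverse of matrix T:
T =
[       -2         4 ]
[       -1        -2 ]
det(T) = 8
T⁻¹ =
[     -1/4      -1/2 ]
[      1/8      -1/4 ]

For a 2×2 matrix T = [[a, b], [c, d]] with det(T) ≠ 0, T⁻¹ = (1/det(T)) * [[d, -b], [-c, a]].
det(T) = (-2)*(-2) - (4)*(-1) = 4 + 4 = 8.
T⁻¹ = (1/8) * [[-2, -4], [1, -2]].
Dividing each entry by 8 and reducing:
T⁻¹ =
[     -1/4      -1/2 ]
[      1/8      -1/4 ]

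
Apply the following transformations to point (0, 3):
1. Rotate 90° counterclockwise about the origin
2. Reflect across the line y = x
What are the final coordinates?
(0, -3)

Step 1: Rotate 90° → (-3, 0)
Step 2: Reflect across the line y = x → (0, -3)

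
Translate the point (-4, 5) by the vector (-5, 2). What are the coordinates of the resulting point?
(-9, 7)

Translation by (-5, 2):
x' = -4 + -5 = -9
y' = 5 + 2 = 7
Homogeneous matrix: [[1, 0, -5], [0, 1, 2], [0, 0, 1]]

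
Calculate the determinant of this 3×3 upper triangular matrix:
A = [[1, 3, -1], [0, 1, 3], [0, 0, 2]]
2

The determinant of a triangular matrix is the product of its diagonal entries (the off-diagonal entries above the diagonal do not affect it).
det(A) = (1) * (1) * (2) = 2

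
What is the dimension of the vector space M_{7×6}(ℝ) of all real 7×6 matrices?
Dimension = 42

A real 7×6 matrix is determined by its 7·6 = 42 independent entries.
A standard basis is {E_ij : 1 ≤ i ≤ 7, 1 ≤ j ≤ 6}, where E_ij has a 1 in position (i, j) and 0 elsewhere — there are 42 such matrices, and they are linearly independent and span M_{7×6}(ℝ).
Therefore dim(M_{7×6}(ℝ)) = 42.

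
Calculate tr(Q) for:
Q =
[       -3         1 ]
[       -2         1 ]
tr(Q) = -3 + 1 = -2

The trace of a square matrix is the sum of its diagonal entries.
Diagonal entries of Q: Q[0][0] = -3, Q[1][1] = 1.
tr(Q) = -3 + 1 = -2.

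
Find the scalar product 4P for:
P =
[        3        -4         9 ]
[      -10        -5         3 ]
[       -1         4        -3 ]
4P =
[       12       -16        36 ]
[      -40       -20        12 ]
[       -4        16       -12 ]

Scalar multiplication is elementwise: (4P)[i][j] = 4 * P[i][j].
  (4P)[0][0] = 4 * (3) = 12
  (4P)[0][1] = 4 * (-4) = -16
  (4P)[0][2] = 4 * (9) = 36
  (4P)[1][0] = 4 * (-10) = -40
  (4P)[1][1] = 4 * (-5) = -20
  (4P)[1][2] = 4 * (3) = 12
  (4P)[2][0] = 4 * (-1) = -4
  (4P)[2][1] = 4 * (4) = 16
  (4P)[2][2] = 4 * (-3) = -12
4P =
[       12       -16        36 ]
[      -40       -20        12 ]
[       -4        16       -12 ]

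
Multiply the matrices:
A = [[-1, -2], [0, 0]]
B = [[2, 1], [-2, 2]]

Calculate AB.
[[2, -5], [0, 0]]

Each entry (i,j) of AB = sum over k of A[i][k]*B[k][j].
(AB)[0][0] = (-1)*(2) + (-2)*(-2) = 2
(AB)[0][1] = (-1)*(1) + (-2)*(2) = -5
(AB)[1][0] = (0)*(2) + (0)*(-2) = 0
(AB)[1][1] = (0)*(1) + (0)*(2) = 0
AB = [[2, -5], [0, 0]]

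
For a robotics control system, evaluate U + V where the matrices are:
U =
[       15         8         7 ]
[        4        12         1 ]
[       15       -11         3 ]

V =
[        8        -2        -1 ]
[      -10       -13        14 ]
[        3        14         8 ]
U + V =
[       23         6         6 ]
[       -6        -1        15 ]
[       18         3        11 ]

Matrix addition is elementwise: (U+V)[i][j] = U[i][j] + V[i][j].
  (U+V)[0][0] = (15) + (8) = 23
  (U+V)[0][1] = (8) + (-2) = 6
  (U+V)[0][2] = (7) + (-1) = 6
  (U+V)[1][0] = (4) + (-10) = -6
  (U+V)[1][1] = (12) + (-13) = -1
  (U+V)[1][2] = (1) + (14) = 15
  (U+V)[2][0] = (15) + (3) = 18
  (U+V)[2][1] = (-11) + (14) = 3
  (U+V)[2][2] = (3) + (8) = 11
U + V =
[       23         6         6 ]
[       -6        -1        15 ]
[       18         3        11 ]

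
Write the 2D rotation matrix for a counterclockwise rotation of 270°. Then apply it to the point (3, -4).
R = [[0, 1], [-1, 0]]; R·(3, -4) = (-4, -3)

Rotation matrix formula: R(θ) = [[cos θ, -sin θ], [sin θ, cos θ]]
For θ = 270°:
cos(270°) = 0
sin(270°) = -1
R = [[0, 1], [-1, 0]]
Apply to (3, -4): [0·3 + (1)·-4, -1·3 + 0·-4] = (-4, -3)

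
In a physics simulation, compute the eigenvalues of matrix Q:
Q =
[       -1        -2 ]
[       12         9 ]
λ = 3, 5

Solve det(Q - λI) = 0. For a 2×2 matrix the characteristic equation is λ² - (trace)λ + det = 0.
trace(Q) = a + d = -1 + 9 = 8.
det(Q) = a*d - b*c = (-1)*(9) - (-2)*(12) = -9 + 24 = 15.
Characteristic equation: λ² - (8)λ + (15) = 0.
Discriminant = (8)² - 4*(15) = 64 - 60 = 4.
λ = (8 ± √4) / 2 = (8 ± 2) / 2 = 3, 5.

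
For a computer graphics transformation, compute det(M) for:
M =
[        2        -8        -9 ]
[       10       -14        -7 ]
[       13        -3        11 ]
det(M) = -110

Expand along row 0 (cofactor expansion): det(M) = a*(e*i - f*h) - b*(d*i - f*g) + c*(d*h - e*g), where the 3×3 is [[a, b, c], [d, e, f], [g, h, i]].
Minor M_00 = (-14)*(11) - (-7)*(-3) = -154 - 21 = -175.
Minor M_01 = (10)*(11) - (-7)*(13) = 110 + 91 = 201.
Minor M_02 = (10)*(-3) - (-14)*(13) = -30 + 182 = 152.
det(M) = (2)*(-175) - (-8)*(201) + (-9)*(152) = -350 + 1608 - 1368 = -110.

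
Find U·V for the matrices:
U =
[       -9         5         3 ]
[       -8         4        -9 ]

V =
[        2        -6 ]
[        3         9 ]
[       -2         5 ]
UV =
[       -9       114 ]
[       14        39 ]

Matrix multiplication: (UV)[i][j] = sum over k of U[i][k] * V[k][j].
  (UV)[0][0] = (-9)*(2) + (5)*(3) + (3)*(-2) = -9
  (UV)[0][1] = (-9)*(-6) + (5)*(9) + (3)*(5) = 114
  (UV)[1][0] = (-8)*(2) + (4)*(3) + (-9)*(-2) = 14
  (UV)[1][1] = (-8)*(-6) + (4)*(9) + (-9)*(5) = 39
UV =
[       -9       114 ]
[       14        39 ]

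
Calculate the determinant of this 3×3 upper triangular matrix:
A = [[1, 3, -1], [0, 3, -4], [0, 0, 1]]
3

The determinant of a triangular matrix is the product of its diagonal entries (the off-diagonal entries above the diagonal do not affect it).
det(A) = (1) * (3) * (1) = 3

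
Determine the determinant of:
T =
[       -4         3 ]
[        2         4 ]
det(T) = -22

For a 2×2 matrix [[a, b], [c, d]], det = a*d - b*c.
det(T) = (-4)*(4) - (3)*(2) = -16 - 6 = -22.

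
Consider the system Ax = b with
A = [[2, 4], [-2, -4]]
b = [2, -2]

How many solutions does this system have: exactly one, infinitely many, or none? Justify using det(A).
Infinitely many solutions

det(A) = (2)*(-4) - (4)*(-2) = 0, so A is singular (column 2 is 2 times column 1).
b = [2, -2] = 1 * column 1 of A, so b lies in the column space of A.
A singular matrix whose right-hand side is in its column space gives a 1-parameter family of solutions — infinitely many.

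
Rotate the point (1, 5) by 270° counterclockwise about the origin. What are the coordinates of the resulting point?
(5, -1)

Rotation matrix R(θ) = [[cos θ, -sin θ], [sin θ, cos θ]]; for θ = 270°:
R = [[0, 1], [-1, 0]]
Result: R × [1, 5]ᵀ = [0·1 + (1)·5, -1·1 + (0)·5]ᵀ = (5, -1)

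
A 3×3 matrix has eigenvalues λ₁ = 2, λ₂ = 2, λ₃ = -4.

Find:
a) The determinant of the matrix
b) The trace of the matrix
det = -16, trace = 0

Two standard eigenvalue identities:
- det(A) equals the product of the eigenvalues (counted with multiplicity).
- trace(A) equals the sum of the eigenvalues.
det(A) = (2)*(2)*(-4) = -16.
trace(A) = 2 + 2 - 4 = 0.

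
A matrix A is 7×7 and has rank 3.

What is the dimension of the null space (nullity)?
4

The rank-nullity theorem for an m×n matrix states:
rank(A) + nullity(A) = n (the number of columns).
Here n = 7 and rank(A) = 3, so nullity(A) = 7 - 3 = 4.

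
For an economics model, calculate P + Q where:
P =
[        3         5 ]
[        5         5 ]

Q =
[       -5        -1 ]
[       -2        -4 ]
P + Q =
[       -2         4 ]
[        3         1 ]

Matrix addition is elementwise: (P+Q)[i][j] = P[i][j] + Q[i][j].
  (P+Q)[0][0] = (3) + (-5) = -2
  (P+Q)[0][1] = (5) + (-1) = 4
  (P+Q)[1][0] = (5) + (-2) = 3
  (P+Q)[1][1] = (5) + (-4) = 1
P + Q =
[       -2         4 ]
[        3         1 ]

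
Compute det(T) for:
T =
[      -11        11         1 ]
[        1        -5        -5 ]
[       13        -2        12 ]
det(T) = -14

Expand along row 0 (cofactor expansion): det(T) = a*(e*i - f*h) - b*(d*i - f*g) + c*(d*h - e*g), where the 3×3 is [[a, b, c], [d, e, f], [g, h, i]].
Minor M_00 = (-5)*(12) - (-5)*(-2) = -60 - 10 = -70.
Minor M_01 = (1)*(12) - (-5)*(13) = 12 + 65 = 77.
Minor M_02 = (1)*(-2) - (-5)*(13) = -2 + 65 = 63.
det(T) = (-11)*(-70) - (11)*(77) + (1)*(63) = 770 - 847 + 63 = -14.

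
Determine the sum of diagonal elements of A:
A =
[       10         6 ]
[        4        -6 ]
tr(A) = 10 - 6 = 4

The trace of a square matrix is the sum of its diagonal entries.
Diagonal entries of A: A[0][0] = 10, A[1][1] = -6.
tr(A) = 10 - 6 = 4.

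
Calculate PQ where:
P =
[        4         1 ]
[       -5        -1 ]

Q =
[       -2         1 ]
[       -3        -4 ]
PQ =
[      -11         0 ]
[       13        -1 ]

Matrix multiplication: (PQ)[i][j] = sum over k of P[i][k] * Q[k][j].
  (PQ)[0][0] = (4)*(-2) + (1)*(-3) = -11
  (PQ)[0][1] = (4)*(1) + (1)*(-4) = 0
  (PQ)[1][0] = (-5)*(-2) + (-1)*(-3) = 13
  (PQ)[1][1] = (-5)*(1) + (-1)*(-4) = -1
PQ =
[      -11         0 ]
[       13        -1 ]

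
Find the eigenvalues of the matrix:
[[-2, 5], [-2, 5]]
λ = 0 and λ = 3

Characteristic equation: det(A - λI) = 0
λ² - (trace)λ + (det) = 0
λ² - (3)λ + (0) = 0
λ² - 3λ + 0 = 0
Solving: λ = 0, 3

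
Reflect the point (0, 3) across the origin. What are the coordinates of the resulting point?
(0, -3)

Reflection across origin: (0, 3) → (0, -3)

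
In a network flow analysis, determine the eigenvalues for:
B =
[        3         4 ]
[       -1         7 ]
λ = 5, 5

Solve det(B - λI) = 0. For a 2×2 matrix the characteristic equation is λ² - (trace)λ + det = 0.
trace(B) = a + d = 3 + 7 = 10.
det(B) = a*d - b*c = (3)*(7) - (4)*(-1) = 21 + 4 = 25.
Characteristic equation: λ² - (10)λ + (25) = 0.
Discriminant = (10)² - 4*(25) = 100 - 100 = 0.
λ = (10 ± √0) / 2 = (10 ± 0) / 2 = 5, 5.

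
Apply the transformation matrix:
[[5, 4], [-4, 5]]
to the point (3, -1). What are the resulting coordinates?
(11, -17)

Matrix multiplication:
[[5, 4], [-4, 5]] × [3, -1]ᵀ
= [5×3 + 4×-1, -4×3 + 5×-1]ᵀ
= [11.0000, -17.0000]ᵀ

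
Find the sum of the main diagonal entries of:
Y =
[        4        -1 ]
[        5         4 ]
tr(Y) = 4 + 4 = 8

The trace of a square matrix is the sum of its diagonal entries.
Diagonal entries of Y: Y[0][0] = 4, Y[1][1] = 4.
tr(Y) = 4 + 4 = 8.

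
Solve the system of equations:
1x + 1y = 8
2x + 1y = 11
x = 3, y = 5

Use elimination (row reduction):
Equation 1: 1x + 1y = 8.
Equation 2: 2x + 1y = 11.
Multiply Eq1 by 2 and Eq2 by 1: 2x + 2y = 16;  2x + 1y = 11.
Subtract: (-1)y = -5, so y = 5.
Back-substitute into Eq1: 1x + 1*(5) = 8, so x = 3.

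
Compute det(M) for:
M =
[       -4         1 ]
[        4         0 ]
det(M) = -4

For a 2×2 matrix [[a, b], [c, d]], det = a*d - b*c.
det(M) = (-4)*(0) - (1)*(4) = 0 - 4 = -4.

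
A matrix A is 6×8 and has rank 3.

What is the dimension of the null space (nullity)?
5

The rank-nullity theorem for an m×n matrix states:
rank(A) + nullity(A) = n (the number of columns).
Here n = 8 and rank(A) = 3, so nullity(A) = 8 - 3 = 5.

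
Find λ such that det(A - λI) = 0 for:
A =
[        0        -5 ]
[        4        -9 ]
λ = -5, -4

Solve det(A - λI) = 0. For a 2×2 matrix the characteristic equation is λ² - (trace)λ + det = 0.
trace(A) = a + d = 0 - 9 = -9.
det(A) = a*d - b*c = (0)*(-9) - (-5)*(4) = 0 + 20 = 20.
Characteristic equation: λ² - (-9)λ + (20) = 0.
Discriminant = (-9)² - 4*(20) = 81 - 80 = 1.
λ = (-9 ± √1) / 2 = (-9 ± 1) / 2 = -5, -4.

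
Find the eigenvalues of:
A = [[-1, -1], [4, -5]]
λ = -3, -3

Solve det(A - λI) = 0. For a 2×2 matrix this is λ² - (trace)λ + det = 0.
trace(A) = -1 - 5 = -6.
det(A) = (-1)*(-5) - (-1)*(4) = 5 + 4 = 9.
Characteristic equation: λ² - (-6)λ + (9) = 0.
Discriminant: (-6)² - 4*(9) = 36 - 36 = 0.
Roots: λ = (-6 ± √0) / 2 = -3, -3.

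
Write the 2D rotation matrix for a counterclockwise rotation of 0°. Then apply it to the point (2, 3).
R = [[1, 0], [0, 1]]; R·(2, 3) = (2, 3)

Rotation matrix formula: R(θ) = [[cos θ, -sin θ], [sin θ, cos θ]]
For θ = 0°:
cos(0°) = 1
sin(0°) = 0
R = [[1, 0], [0, 1]]
Apply to (2, 3): [1·2 + (0)·3, 0·2 + 1·3] = (2, 3)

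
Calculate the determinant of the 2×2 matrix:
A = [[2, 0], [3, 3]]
6

For A = [[a, b], [c, d]], det(A) = a*d - b*c.
det(A) = (2)*(3) - (0)*(3) = 6 - 0 = 6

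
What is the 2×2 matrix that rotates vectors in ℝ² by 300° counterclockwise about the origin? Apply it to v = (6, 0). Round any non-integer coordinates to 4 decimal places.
R = [[1/2, √3/2], [-√3/2, 1/2]]; R·v = (3.0000, -5.1962)

A counterclockwise rotation by angle θ in ℝ² has matrix R(θ) = [[cos θ, -sin θ], [sin θ, cos θ]].
For θ = 300°: cos θ = 1/2, sin θ = -√3/2.
R(300°) = [[1/2, √3/2], [-√3/2, 1/2]].
R·v = [1/2·6 + (√3/2)·0, -√3/2·6 + 1/2·0] = (3.0000, -5.1962).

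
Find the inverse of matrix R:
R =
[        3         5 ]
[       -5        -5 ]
det(R) = 10
R⁻¹ =
[     -1/2      -1/2 ]
[      1/2      3/10 ]

For a 2×2 matrix R = [[a, b], [c, d]] with det(R) ≠ 0, R⁻¹ = (1/det(R)) * [[d, -b], [-c, a]].
det(R) = (3)*(-5) - (5)*(-5) = -15 + 25 = 10.
R⁻¹ = (1/10) * [[-5, -5], [5, 3]].
Dividing each entry by 10 and reducing:
R⁻¹ =
[     -1/2      -1/2 ]
[      1/2      3/10 ]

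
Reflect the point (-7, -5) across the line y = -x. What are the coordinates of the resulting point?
(5, 7)

Reflection across line y = -x: (-7, -5) → (5, 7)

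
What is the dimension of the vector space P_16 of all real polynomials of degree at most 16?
Dimension = 17

A polynomial of degree at most 16 can be written as a₀ + a₁x + a₂x² + … + a_16x^16, with 17 free coefficients a₀, …, a_16.
The set {1, x, x², …, x^16} is a basis: it spans P_16 (every such polynomial is a linear combination of these) and is linearly independent (a polynomial is zero iff all its coefficients are zero).
Therefore dim(P_16) = 16 + 1 = 17.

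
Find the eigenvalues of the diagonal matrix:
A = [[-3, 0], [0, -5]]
λ₁ = -3, λ₂ = -5

The characteristic polynomial of A is det(A - λI) = (-3 - λ)(-5 - λ) = 0.
The roots are λ = -3 and λ = -5, so the eigenvalues are the diagonal entries.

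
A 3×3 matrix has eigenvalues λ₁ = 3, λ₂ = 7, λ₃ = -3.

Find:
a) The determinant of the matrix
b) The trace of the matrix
det = -63, trace = 7

Two standard eigenvalue identities:
- det(A) equals the product of the eigenvalues (counted with multiplicity).
- trace(A) equals the sum of the eigenvalues.
det(A) = (3)*(7)*(-3) = -63.
trace(A) = 3 + 7 - 3 = 7.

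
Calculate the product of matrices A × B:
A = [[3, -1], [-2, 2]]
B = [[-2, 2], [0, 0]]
[[-6, 6], [4, -4]]

Matrix multiplication:
C[0][0] = 3×-2 + -1×0 = -6
C[0][1] = 3×2 + -1×0 = 6
C[1][0] = -2×-2 + 2×0 = 4
C[1][1] = -2×2 + 2×0 = -4
Result: [[-6, 6], [4, -4]]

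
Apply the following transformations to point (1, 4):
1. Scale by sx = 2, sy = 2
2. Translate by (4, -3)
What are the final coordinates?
(6, 5)

Step 1: Scale (1, 4) by (sx, sy) = (2, 2) → (2, 8)
Step 2: Translate by (4, -3) → (6, 5)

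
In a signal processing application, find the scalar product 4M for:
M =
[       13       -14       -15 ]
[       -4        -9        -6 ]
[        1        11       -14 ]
4M =
[       52       -56       -60 ]
[      -16       -36       -24 ]
[        4        44       -56 ]

Scalar multiplication is elementwise: (4M)[i][j] = 4 * M[i][j].
  (4M)[0][0] = 4 * (13) = 52
  (4M)[0][1] = 4 * (-14) = -56
  (4M)[0][2] = 4 * (-15) = -60
  (4M)[1][0] = 4 * (-4) = -16
  (4M)[1][1] = 4 * (-9) = -36
  (4M)[1][2] = 4 * (-6) = -24
  (4M)[2][0] = 4 * (1) = 4
  (4M)[2][1] = 4 * (11) = 44
  (4M)[2][2] = 4 * (-14) = -56
4M =
[       52       -56       -60 ]
[      -16       -36       -24 ]
[        4        44       -56 ]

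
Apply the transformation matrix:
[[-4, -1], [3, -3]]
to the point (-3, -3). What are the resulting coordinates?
(15, 0)

Matrix multiplication:
[[-4, -1], [3, -3]] × [-3, -3]ᵀ
= [-4×-3 + -1×-3, 3×-3 + -3×-3]ᵀ
= [15.0000, 0.0000]ᵀ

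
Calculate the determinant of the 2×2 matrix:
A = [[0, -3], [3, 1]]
9

For A = [[a, b], [c, d]], det(A) = a*d - b*c.
det(A) = (0)*(1) - (-3)*(3) = 0 - -9 = 9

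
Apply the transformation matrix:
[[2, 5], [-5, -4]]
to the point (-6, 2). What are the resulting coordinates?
(-2, 22)

Matrix multiplication:
[[2, 5], [-5, -4]] × [-6, 2]ᵀ
= [2×-6 + 5×2, -5×-6 + -4×2]ᵀ
= [-2.0000, 22.0000]ᵀ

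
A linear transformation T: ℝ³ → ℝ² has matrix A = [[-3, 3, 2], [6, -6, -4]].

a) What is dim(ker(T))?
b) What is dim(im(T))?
dim(ker) = 2, dim(im) = 1

Observe that row 2 = -2 × row 1 (so the rows are linearly dependent).
Thus rank(A) = 1 (only one linearly independent row).
dim(im(T)) = rank(A) = 1.
By the rank-nullity theorem applied to T: ℝ³ → ℝ², rank(A) + nullity(A) = 3 (the domain dimension), so dim(ker(T)) = 3 - 1 = 2.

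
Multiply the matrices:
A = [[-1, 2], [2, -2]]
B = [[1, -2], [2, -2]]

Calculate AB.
[[3, -2], [-2, 0]]

Each entry (i,j) of AB = sum over k of A[i][k]*B[k][j].
(AB)[0][0] = (-1)*(1) + (2)*(2) = 3
(AB)[0][1] = (-1)*(-2) + (2)*(-2) = -2
(AB)[1][0] = (2)*(1) + (-2)*(2) = -2
(AB)[1][1] = (2)*(-2) + (-2)*(-2) = 0
AB = [[3, -2], [-2, 0]]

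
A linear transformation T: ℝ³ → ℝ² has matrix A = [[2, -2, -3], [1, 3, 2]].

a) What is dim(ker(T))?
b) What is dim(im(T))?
dim(ker) = 1, dim(im) = 2

The two rows are not scalar multiples of one another (no single k satisfies row 2 = k × row 1), so they are linearly independent.
Thus rank(A) = 2.
dim(im(T)) = rank(A) = 2.
By the rank-nullity theorem applied to T: ℝ³ → ℝ², rank(A) + nullity(A) = 3 (the domain dimension), so dim(ker(T)) = 3 - 2 = 1.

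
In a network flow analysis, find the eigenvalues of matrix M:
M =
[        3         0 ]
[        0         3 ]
λ = 3, 3

Solve det(M - λI) = 0. For a 2×2 matrix the characteristic equation is λ² - (trace)λ + det = 0.
trace(M) = a + d = 3 + 3 = 6.
det(M) = a*d - b*c = (3)*(3) - (0)*(0) = 9 - 0 = 9.
Characteristic equation: λ² - (6)λ + (9) = 0.
Discriminant = (6)² - 4*(9) = 36 - 36 = 0.
λ = (6 ± √0) / 2 = (6 ± 0) / 2 = 3, 3.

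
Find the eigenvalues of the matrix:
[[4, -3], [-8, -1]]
λ = -4 and λ = 7

Characteristic equation: det(A - λI) = 0
λ² - (trace)λ + (det) = 0
λ² - (3)λ + (-28) = 0
λ² - 3λ - 28 = 0
Solving: λ = -4, 7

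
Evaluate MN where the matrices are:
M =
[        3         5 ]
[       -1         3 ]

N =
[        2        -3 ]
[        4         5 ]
MN =
[       26        16 ]
[       10        18 ]

Matrix multiplication: (MN)[i][j] = sum over k of M[i][k] * N[k][j].
  (MN)[0][0] = (3)*(2) + (5)*(4) = 26
  (MN)[0][1] = (3)*(-3) + (5)*(5) = 16
  (MN)[1][0] = (-1)*(2) + (3)*(4) = 10
  (MN)[1][1] = (-1)*(-3) + (3)*(5) = 18
MN =
[       26        16 ]
[       10        18 ]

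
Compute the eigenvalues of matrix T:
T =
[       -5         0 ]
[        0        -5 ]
λ = -5, -5

Solve det(T - λI) = 0. For a 2×2 matrix the characteristic equation is λ² - (trace)λ + det = 0.
trace(T) = a + d = -5 - 5 = -10.
det(T) = a*d - b*c = (-5)*(-5) - (0)*(0) = 25 - 0 = 25.
Characteristic equation: λ² - (-10)λ + (25) = 0.
Discriminant = (-10)² - 4*(25) = 100 - 100 = 0.
λ = (-10 ± √0) / 2 = (-10 ± 0) / 2 = -5, -5.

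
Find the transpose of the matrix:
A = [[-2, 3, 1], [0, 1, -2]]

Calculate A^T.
[[-2, 0], [3, 1], [1, -2]]

The transpose sends entry (i,j) to (j,i); rows become columns.
Row 0 of A: [-2, 3, 1] -> column 0 of A^T.
Row 1 of A: [0, 1, -2] -> column 1 of A^T.
A^T = [[-2, 0], [3, 1], [1, -2]]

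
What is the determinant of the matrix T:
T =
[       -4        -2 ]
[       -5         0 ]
det(T) = -10

For a 2×2 matrix [[a, b], [c, d]], det = a*d - b*c.
det(T) = (-4)*(0) - (-2)*(-5) = 0 - 10 = -10.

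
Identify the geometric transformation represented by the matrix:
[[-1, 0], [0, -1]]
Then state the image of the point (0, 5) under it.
rotation by 180° (or reflection through origin); image of (0, 5) is (0, -5)

This matches the form [[cos θ, -sin θ], [sin θ, cos θ]] of a rotation matrix; reading off cos θ and sin θ gives the angle.
The matrix [[-1, 0], [0, -1]] represents: rotation by 180° (or reflection through origin).
Applying it to (0, 5): [-1·0 + 0·5, 0·0 + -1·5] = (0, -5).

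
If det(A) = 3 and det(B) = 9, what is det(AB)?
27

Use the multiplicative property of determinants: det(AB) = det(A)*det(B).
det(AB) = (3)*(9) = 27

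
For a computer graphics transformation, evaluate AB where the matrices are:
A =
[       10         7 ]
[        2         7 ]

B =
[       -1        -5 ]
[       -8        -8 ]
AB =
[      -66      -106 ]
[      -58       -66 ]

Matrix multiplication: (AB)[i][j] = sum over k of A[i][k] * B[k][j].
  (AB)[0][0] = (10)*(-1) + (7)*(-8) = -66
  (AB)[0][1] = (10)*(-5) + (7)*(-8) = -106
  (AB)[1][0] = (2)*(-1) + (7)*(-8) = -58
  (AB)[1][1] = (2)*(-5) + (7)*(-8) = -66
AB =
[      -66      -106 ]
[      -58       -66 ]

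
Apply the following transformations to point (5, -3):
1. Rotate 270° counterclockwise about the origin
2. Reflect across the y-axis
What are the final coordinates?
(3, -5)

Step 1: Rotate 270° → (-3, -5)
Step 2: Reflect across the y-axis → (3, -5)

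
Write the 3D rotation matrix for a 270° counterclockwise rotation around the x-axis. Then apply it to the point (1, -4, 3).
R = [[1, 0, 0], [0, 0, 1], [0, -1, 0]]; R·(1, -4, 3) = (1, 3, 4)

Rotation matrix for 270° around x-axis:
cos(270°) = 0, sin(270°) = -1
R = [[1, 0, 0], [0, 0, 1], [0, -1, 0]]
Apply to (1, -4, 3): R·[1, -4, 3]ᵀ = (1, 3, 4)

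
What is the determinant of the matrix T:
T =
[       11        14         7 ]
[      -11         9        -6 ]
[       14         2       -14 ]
det(T) = -5622

Expand along row 0 (cofactor expansion): det(T) = a*(e*i - f*h) - b*(d*i - f*g) + c*(d*h - e*g), where the 3×3 is [[a, b, c], [d, e, f], [g, h, i]].
Minor M_00 = (9)*(-14) - (-6)*(2) = -126 + 12 = -114.
Minor M_01 = (-11)*(-14) - (-6)*(14) = 154 + 84 = 238.
Minor M_02 = (-11)*(2) - (9)*(14) = -22 - 126 = -148.
det(T) = (11)*(-114) - (14)*(238) + (7)*(-148) = -1254 - 3332 - 1036 = -5622.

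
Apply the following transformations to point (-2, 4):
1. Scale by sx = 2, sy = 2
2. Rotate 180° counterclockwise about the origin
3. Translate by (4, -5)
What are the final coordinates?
(8, -13)

Step 1: Scale → (-4, 8)
Step 2: Rotate 180° → (4, -8)
Step 3: Translate → (8, -13)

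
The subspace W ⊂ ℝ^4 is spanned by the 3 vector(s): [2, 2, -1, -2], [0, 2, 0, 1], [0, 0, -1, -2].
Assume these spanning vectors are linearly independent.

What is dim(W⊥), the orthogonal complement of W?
dim(W⊥) = 1

For any subspace W of ℝ^n, dim(W) + dim(W⊥) = n (the whole-space dimension).
Here the given 3 vectors are linearly independent, so dim(W) = 3.
Thus dim(W⊥) = n - dim(W) = 4 - 3 = 1.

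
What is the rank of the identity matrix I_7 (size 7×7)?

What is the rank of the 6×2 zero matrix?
rank(I_7) = 7, rank(0) = 0

The identity I_7 has 7 columns that are the standard basis vectors e_1, …, e_7. These are linearly independent, so all 7 columns are pivots and rank(I_7) = 7.
The 6×2 zero matrix has every entry zero, so every row is the zero row and there are no pivots; rank(0) = 0.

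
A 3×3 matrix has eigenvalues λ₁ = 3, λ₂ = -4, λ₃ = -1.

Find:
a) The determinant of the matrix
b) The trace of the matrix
det = 12, trace = -2

Two standard eigenvalue identities:
- det(A) equals the product of the eigenvalues (counted with multiplicity).
- trace(A) equals the sum of the eigenvalues.
det(A) = (3)*(-4)*(-1) = 12.
trace(A) = 3 - 4 - 1 = -2.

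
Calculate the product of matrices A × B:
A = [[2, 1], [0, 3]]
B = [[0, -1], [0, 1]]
[[0, -1], [0, 3]]

Matrix multiplication:
C[0][0] = 2×0 + 1×0 = 0
C[0][1] = 2×-1 + 1×1 = -1
C[1][0] = 0×0 + 3×0 = 0
C[1][1] = 0×-1 + 3×1 = 3
Result: [[0, -1], [0, 3]]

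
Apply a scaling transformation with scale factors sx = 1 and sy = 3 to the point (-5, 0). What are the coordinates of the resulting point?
(-5, 0)

Scaling matrix:
[[1, 0], [0, 3]]
Result: (-5 × 1, 0 × 3) = (-5, 0)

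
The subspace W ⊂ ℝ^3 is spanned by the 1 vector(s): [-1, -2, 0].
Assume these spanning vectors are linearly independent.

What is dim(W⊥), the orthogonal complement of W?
dim(W⊥) = 2

For any subspace W of ℝ^n, dim(W) + dim(W⊥) = n (the whole-space dimension).
Here the given 1 vectors are linearly independent, so dim(W) = 1.
Thus dim(W⊥) = n - dim(W) = 3 - 1 = 2.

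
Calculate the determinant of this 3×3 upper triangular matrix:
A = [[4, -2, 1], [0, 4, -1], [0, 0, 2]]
32

The determinant of a triangular matrix is the product of its diagonal entries (the off-diagonal entries above the diagonal do not affect it).
det(A) = (4) * (4) * (2) = 32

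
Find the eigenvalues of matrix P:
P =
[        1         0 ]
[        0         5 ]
λ = 1, 5

Solve det(P - λI) = 0. For a 2×2 matrix the characteristic equation is λ² - (trace)λ + det = 0.
trace(P) = a + d = 1 + 5 = 6.
det(P) = a*d - b*c = (1)*(5) - (0)*(0) = 5 - 0 = 5.
Characteristic equation: λ² - (6)λ + (5) = 0.
Discriminant = (6)² - 4*(5) = 36 - 20 = 16.
λ = (6 ± √16) / 2 = (6 ± 4) / 2 = 1, 5.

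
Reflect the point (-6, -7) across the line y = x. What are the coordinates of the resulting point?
(-7, -6)

Reflection across line y = x: (-6, -7) → (-7, -6)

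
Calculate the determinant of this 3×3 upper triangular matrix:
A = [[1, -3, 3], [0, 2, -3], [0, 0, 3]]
6

The determinant of a triangular matrix is the product of its diagonal entries (the off-diagonal entries above the diagonal do not affect it).
det(A) = (1) * (2) * (3) = 6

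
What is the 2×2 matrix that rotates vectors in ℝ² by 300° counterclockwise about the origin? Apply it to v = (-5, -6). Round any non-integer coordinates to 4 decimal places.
R = [[1/2, √3/2], [-√3/2, 1/2]]; R·v = (-7.6962, 1.3301)

A counterclockwise rotation by angle θ in ℝ² has matrix R(θ) = [[cos θ, -sin θ], [sin θ, cos θ]].
For θ = 300°: cos θ = 1/2, sin θ = -√3/2.
R(300°) = [[1/2, √3/2], [-√3/2, 1/2]].
R·v = [1/2·-5 + (√3/2)·-6, -√3/2·-5 + 1/2·-6] = (-7.6962, 1.3301).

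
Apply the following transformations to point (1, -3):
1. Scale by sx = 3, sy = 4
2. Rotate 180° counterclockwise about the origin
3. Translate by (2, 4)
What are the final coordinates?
(-1, 16)

Step 1: Scale → (3, -12)
Step 2: Rotate 180° → (-3, 12)
Step 3: Translate → (-1, 16)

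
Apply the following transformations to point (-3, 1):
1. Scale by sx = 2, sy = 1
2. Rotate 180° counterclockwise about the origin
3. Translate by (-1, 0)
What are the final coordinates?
(5, -1)

Step 1: Scale → (-6, 1)
Step 2: Rotate 180° → (6, -1)
Step 3: Translate → (5, -1)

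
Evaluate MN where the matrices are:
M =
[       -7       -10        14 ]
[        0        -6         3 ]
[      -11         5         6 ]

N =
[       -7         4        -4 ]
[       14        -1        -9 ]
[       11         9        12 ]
MN =
[       63       108       286 ]
[      -51        33        90 ]
[      213         5        71 ]

Matrix multiplication: (MN)[i][j] = sum over k of M[i][k] * N[k][j].
  (MN)[0][0] = (-7)*(-7) + (-10)*(14) + (14)*(11) = 63
  (MN)[0][1] = (-7)*(4) + (-10)*(-1) + (14)*(9) = 108
  (MN)[0][2] = (-7)*(-4) + (-10)*(-9) + (14)*(12) = 286
  (MN)[1][0] = (0)*(-7) + (-6)*(14) + (3)*(11) = -51
  (MN)[1][1] = (0)*(4) + (-6)*(-1) + (3)*(9) = 33
  (MN)[1][2] = (0)*(-4) + (-6)*(-9) + (3)*(12) = 90
  (MN)[2][0] = (-11)*(-7) + (5)*(14) + (6)*(11) = 213
  (MN)[2][1] = (-11)*(4) + (5)*(-1) + (6)*(9) = 5
  (MN)[2][2] = (-11)*(-4) + (5)*(-9) + (6)*(12) = 71
MN =
[       63       108       286 ]
[      -51        33        90 ]
[      213         5        71 ]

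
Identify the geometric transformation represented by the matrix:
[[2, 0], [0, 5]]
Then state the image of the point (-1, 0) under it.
non-uniform scaling by (2, 5); image of (-1, 0) is (-2, 0)

This is diagonal with distinct entries, so it scales the x-axis by 2 and the y-axis by 5.
The matrix [[2, 0], [0, 5]] represents: non-uniform scaling by (2, 5).
Applying it to (-1, 0): [2·-1 + 0·0, 0·-1 + 5·0] = (-2, 0).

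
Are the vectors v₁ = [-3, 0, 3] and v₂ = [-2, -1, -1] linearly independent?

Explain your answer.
Yes, linearly independent

Two vectors are linearly dependent iff one is a scalar multiple of the other.
No single scalar k satisfies v₂ = k·v₁ (the ratios of corresponding entries disagree), so v₁ and v₂ are linearly independent.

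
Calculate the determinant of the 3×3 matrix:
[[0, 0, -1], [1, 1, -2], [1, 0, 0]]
1

Expansion along first row:
det = 0·det([[1,-2],[0,0]]) - 0·det([[1,-2],[1,0]]) + -1·det([[1,1],[1,0]])
    = 0·(1·0 - -2·0) - 0·(1·0 - -2·1) + -1·(1·0 - 1·1)
    = 0·0 - 0·2 + -1·-1
    = 0 + 0 + 1 = 1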